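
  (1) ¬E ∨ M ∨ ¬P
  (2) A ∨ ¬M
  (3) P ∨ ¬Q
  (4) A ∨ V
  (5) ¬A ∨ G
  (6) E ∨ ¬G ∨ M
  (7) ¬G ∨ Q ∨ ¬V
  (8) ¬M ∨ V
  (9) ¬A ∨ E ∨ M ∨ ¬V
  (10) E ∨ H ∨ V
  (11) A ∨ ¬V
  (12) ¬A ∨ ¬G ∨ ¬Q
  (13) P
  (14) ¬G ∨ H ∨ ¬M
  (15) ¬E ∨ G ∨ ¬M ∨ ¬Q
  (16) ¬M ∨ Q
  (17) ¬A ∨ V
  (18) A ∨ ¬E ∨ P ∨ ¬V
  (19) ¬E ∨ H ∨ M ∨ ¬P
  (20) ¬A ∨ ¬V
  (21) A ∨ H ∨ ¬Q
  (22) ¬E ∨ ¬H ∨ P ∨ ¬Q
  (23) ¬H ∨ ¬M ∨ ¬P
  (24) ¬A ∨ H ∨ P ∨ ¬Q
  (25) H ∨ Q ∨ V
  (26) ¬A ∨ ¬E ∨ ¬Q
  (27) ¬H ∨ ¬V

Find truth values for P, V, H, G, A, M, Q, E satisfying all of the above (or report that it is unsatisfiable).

Unsatisfiable — no assignment works.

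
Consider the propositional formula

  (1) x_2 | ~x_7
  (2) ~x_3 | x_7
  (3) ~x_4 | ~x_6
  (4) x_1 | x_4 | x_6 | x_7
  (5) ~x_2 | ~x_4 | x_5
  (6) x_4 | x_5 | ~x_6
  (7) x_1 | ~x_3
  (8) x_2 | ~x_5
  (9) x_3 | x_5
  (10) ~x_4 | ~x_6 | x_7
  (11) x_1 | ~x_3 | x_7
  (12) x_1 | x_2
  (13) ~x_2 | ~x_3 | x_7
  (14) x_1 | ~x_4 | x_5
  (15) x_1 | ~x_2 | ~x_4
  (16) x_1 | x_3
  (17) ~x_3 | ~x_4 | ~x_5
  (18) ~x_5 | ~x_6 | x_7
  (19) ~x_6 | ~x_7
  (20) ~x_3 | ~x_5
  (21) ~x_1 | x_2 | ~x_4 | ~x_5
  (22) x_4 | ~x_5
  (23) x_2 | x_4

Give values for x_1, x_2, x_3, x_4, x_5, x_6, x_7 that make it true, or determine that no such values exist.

x_1=T, x_2=T, x_3=F, x_4=T, x_5=T, x_6=F, x_7=F

Try x_1 = False:
  (x_1 | ~x_3) forces x_3 = False.
  clause (x_1 | x_3) is falsified — backtrack.
So x_1 = True.
Set x_2 = True.
Set x_3 = False.
  then (x_3 | x_5) forces x_5 = True.
  then (x_4 | ~x_5) forces x_4 = True.
  then (~x_4 | ~x_6) forces x_6 = False.
Set x_7 = False.
All clauses satisfied.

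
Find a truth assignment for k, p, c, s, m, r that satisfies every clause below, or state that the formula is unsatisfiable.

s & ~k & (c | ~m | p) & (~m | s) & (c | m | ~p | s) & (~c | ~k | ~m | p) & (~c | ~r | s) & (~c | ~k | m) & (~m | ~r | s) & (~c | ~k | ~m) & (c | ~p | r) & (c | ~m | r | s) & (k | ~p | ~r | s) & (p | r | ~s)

Unit clause (s) forces s = True.
Unit clause (~k) forces k = False.
Set p = True.
Set c = True.
Set m = False.
Set r = True.
All clauses satisfied.

k=F, p=T, c=T, s=T, m=F, r=T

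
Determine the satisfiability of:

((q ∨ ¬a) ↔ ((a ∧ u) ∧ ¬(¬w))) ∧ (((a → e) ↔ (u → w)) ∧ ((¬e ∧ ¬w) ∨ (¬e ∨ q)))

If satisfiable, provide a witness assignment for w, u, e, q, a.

w = False, u = True, e = False, q = False, a = True

  (q ∨ ¬a) ↔ ((a ∧ u) ∧ ¬(¬w)) = True
    q ∨ ¬a = False
      ¬a = False
    (a ∧ u) ∧ ¬(¬w) = False
      a ∧ u = True
      ¬(¬w) = False
        ¬w = True
  ((a → e) ↔ (u → w)) ∧ ((¬e ∧ ¬w) ∨ (¬e ∨ q)) = True
    (a → e) ↔ (u → w) = True
      a → e = False
      u → w = False
    (¬e ∧ ¬w) ∨ (¬e ∨ q) = True
      ¬e ∧ ¬w = True
        ¬e = True
        ¬w = True
      ¬e ∨ q = True
        ¬e = True
Both conjuncts True, so the formula holds.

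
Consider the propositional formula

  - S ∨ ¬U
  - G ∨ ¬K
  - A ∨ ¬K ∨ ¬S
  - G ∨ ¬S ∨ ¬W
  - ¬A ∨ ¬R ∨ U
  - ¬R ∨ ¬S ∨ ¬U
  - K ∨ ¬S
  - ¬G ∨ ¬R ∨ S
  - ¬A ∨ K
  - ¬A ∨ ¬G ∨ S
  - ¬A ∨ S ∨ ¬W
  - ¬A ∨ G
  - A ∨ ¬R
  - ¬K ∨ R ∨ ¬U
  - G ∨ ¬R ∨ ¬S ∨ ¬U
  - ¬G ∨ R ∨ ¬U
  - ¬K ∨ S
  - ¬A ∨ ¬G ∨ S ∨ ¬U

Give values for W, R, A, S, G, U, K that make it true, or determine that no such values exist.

W=F; R=F; A=F; S=F; G=F; U=F; K=F

Set W = False.
Try R = True:
  (A ∨ ¬R) forces A = True.
  (¬A ∨ ¬R ∨ U) forces U = True.
  (S ∨ ¬U) forces S = True.
  clause (¬R ∨ ¬S ∨ ¬U) is falsified — backtrack.
So R = False.
Set A = False.
Set S = False.
  then (S ∨ ¬U) forces U = False.
  then (¬K ∨ S) forces K = False.
Set G = False.
All clauses satisfied.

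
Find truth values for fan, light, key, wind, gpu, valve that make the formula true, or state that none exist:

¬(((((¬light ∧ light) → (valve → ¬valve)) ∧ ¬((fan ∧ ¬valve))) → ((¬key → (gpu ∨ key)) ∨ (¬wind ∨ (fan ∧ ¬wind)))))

fan=T, light=T, key=F, wind=T, gpu=F, valve=T

  ¬(((((¬light ∧ light) → (valve → ¬valve)) ∧ ¬((fan ∧ ¬valve))) → ((¬key → (gpu ∨ key)) ∨ (¬wind ∨ (fan ∧ ¬wind))))) = True
    (((¬light ∧ light) → (valve → ¬valve)) ∧ ¬((fan ∧ ¬valve))) → ((¬key → (gpu ∨ key)) ∨ (¬wind ∨ (fan ∧ ¬wind))) = False
      ((¬light ∧ light) → (valve → ¬valve)) ∧ ¬((fan ∧ ¬valve)) = True
        (¬light ∧ light) → (valve → ¬valve) = True
          ¬light ∧ light = False
            ¬light = False
          valve → ¬valve = False
            ¬valve = False
        ¬((fan ∧ ¬valve)) = True
          fan ∧ ¬valve = False
            ¬valve = False
      (¬key → (gpu ∨ key)) ∨ (¬wind ∨ (fan ∧ ¬wind)) = False
        ¬key → (gpu ∨ key) = False
          ¬key = True
          gpu ∨ key = False
        ¬wind ∨ (fan ∧ ¬wind) = False
          ¬wind = False
          fan ∧ ¬wind = False
            ¬wind = False
The formula evaluates to True.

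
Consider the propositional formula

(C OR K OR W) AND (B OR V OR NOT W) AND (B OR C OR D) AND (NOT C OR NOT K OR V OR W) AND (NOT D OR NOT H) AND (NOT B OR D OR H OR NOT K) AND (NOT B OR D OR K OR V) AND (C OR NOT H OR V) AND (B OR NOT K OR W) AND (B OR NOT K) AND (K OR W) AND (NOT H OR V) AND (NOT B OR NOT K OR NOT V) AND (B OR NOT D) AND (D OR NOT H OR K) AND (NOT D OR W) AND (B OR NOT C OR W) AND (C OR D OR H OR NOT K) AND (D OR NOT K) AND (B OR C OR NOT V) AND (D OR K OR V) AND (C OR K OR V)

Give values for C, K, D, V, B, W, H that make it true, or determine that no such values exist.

Set C = False.
Set K = True.
  then (B OR NOT K) forces B = True.
  then (NOT B OR NOT K OR NOT V) forces V = False.
  then (D OR NOT K) forces D = True.
  then (NOT D OR NOT H) forces H = False.
  then (NOT D OR W) forces W = True.
All clauses satisfied.

C = False, K = True, D = True, V = False, B = True, W = True, H = False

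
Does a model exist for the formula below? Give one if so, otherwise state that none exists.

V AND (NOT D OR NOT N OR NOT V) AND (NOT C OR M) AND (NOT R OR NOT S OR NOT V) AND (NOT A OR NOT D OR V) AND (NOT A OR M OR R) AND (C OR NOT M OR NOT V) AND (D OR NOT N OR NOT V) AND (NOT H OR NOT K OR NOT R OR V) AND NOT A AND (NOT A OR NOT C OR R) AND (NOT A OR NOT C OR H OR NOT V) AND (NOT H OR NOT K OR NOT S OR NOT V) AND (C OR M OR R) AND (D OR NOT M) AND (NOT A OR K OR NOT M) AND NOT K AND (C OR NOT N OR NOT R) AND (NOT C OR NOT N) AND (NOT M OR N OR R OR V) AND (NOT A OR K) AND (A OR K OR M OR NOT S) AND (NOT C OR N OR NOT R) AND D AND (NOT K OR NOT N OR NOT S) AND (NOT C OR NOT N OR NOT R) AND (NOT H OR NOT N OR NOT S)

R = False, K = False, M = True, S = False, V = True, H = True, D = True, N = False, C = True, A = False

Unit clause (V) forces V = True.
Unit clause (NOT A) forces A = False.
Unit clause (NOT K) forces K = False.
Unit clause (D) forces D = True.
In (NOT D OR NOT N OR NOT V) only NOT N is left, so N = False.
Set R = False.
Set M = True.
  then (C OR NOT M OR NOT V) forces C = True.
Set S = False.
Set H = True.
All clauses satisfied.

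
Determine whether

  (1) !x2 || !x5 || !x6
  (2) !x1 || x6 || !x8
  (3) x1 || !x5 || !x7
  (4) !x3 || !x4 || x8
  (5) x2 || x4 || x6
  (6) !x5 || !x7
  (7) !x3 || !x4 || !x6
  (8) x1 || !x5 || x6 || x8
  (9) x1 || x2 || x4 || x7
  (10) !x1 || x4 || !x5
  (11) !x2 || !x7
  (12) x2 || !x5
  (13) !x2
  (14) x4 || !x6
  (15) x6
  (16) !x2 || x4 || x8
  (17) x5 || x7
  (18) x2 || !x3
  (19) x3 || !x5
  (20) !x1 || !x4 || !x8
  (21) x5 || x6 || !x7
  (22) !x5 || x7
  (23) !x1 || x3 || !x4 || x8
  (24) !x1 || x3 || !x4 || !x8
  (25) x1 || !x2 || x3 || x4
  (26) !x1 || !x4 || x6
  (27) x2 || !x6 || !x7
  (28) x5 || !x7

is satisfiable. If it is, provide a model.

Case x7 = True:
  (!x5 || !x7) forces x5 = False.
  Clause (x5 || !x7) is falsified — contradiction.
Case x7 = False:
  (!x2) forces x2 = False.
  (x2 || !x5) forces x5 = False.
  Clause (x5 || x7) is falsified — contradiction.
Both cases fail, so the formula is unsatisfiable.

No satisfying assignment exists.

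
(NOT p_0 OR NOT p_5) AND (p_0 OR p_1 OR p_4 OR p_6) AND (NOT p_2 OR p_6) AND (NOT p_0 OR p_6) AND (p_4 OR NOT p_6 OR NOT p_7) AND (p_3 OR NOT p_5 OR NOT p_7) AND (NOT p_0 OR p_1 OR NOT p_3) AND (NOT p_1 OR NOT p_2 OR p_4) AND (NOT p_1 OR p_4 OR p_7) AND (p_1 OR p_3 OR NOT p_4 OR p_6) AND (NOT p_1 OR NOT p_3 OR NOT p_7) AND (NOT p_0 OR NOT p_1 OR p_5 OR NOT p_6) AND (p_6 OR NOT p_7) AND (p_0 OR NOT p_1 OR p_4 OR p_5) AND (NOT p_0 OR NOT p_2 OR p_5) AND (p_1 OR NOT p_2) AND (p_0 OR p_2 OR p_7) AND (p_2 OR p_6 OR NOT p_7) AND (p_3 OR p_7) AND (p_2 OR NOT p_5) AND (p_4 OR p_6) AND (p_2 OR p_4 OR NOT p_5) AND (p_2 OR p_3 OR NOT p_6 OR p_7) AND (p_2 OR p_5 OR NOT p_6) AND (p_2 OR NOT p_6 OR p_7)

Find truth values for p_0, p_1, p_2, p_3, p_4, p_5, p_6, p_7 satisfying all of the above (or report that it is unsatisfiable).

Set p_0 = False.
Set p_1 = True.
Try p_2 = False:
  (p_0 OR p_2 OR p_7) forces p_7 = True.
  (NOT p_1 OR NOT p_3 OR NOT p_7) forces p_3 = False.
  (p_3 OR NOT p_5 OR NOT p_7) forces p_5 = False.
  (p_6 OR NOT p_7) forces p_6 = True.
  clause (p_2 OR p_5 OR NOT p_6) is falsified — backtrack.
So p_2 = True.
  then (NOT p_2 OR p_6) forces p_6 = True.
  then (NOT p_1 OR NOT p_2 OR p_4) forces p_4 = True.
Set p_3 = True.
  then (NOT p_1 OR NOT p_3 OR NOT p_7) forces p_7 = False.
Set p_5 = False.
All clauses satisfied.

p_0: False, p_1: True, p_2: True, p_3: True, p_4: True, p_5: False, p_6: True, p_7: False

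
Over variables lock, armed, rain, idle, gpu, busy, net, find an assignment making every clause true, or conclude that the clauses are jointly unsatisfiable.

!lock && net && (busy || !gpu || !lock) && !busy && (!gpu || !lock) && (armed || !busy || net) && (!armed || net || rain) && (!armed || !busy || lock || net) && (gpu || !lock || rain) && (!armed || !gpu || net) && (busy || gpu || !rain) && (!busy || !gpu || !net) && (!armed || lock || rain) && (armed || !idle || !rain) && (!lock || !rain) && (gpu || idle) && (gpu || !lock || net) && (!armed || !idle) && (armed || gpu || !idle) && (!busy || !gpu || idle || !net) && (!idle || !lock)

Unit clause (!lock) forces lock = False.
Unit clause (net) forces net = True.
Unit clause (!busy) forces busy = False.
Set armed = False.
Set rain = True.
  then (busy || gpu || !rain) forces gpu = True.
  then (armed || !idle || !rain) forces idle = False.
All clauses satisfied.

lock = False; armed = False; rain = True; idle = False; gpu = True; busy = False; net = True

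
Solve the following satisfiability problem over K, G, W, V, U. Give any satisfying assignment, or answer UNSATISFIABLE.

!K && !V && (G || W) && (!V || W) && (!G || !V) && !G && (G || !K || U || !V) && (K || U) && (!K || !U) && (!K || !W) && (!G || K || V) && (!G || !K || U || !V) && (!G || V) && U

K: False; G: False; W: True; V: False; U: True

Unit clause (!K) forces K = False.
Unit clause (!V) forces V = False.
Unit clause (!G) forces G = False.
In (K || U) only U is left, so U = True.
In (G || W) only W is left, so W = True.
All clauses satisfied.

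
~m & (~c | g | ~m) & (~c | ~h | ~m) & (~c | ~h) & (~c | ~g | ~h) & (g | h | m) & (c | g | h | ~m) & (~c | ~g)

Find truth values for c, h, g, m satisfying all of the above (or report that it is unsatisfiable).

Unit clause (~m) forces m = False.
Try c = True:
  (~c | ~h) forces h = False.
  (g | h | m) forces g = True.
  clause (~c | ~g) is falsified — backtrack.
So c = False.
Set h = True.
Set g = False.
All clauses satisfied.

c: False; h: True; g: False; m: False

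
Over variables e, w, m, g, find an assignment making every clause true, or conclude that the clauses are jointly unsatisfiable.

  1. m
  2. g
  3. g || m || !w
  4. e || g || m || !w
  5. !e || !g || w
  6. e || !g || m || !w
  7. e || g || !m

Unit clause (m) forces m = True.
Unit clause (g) forces g = True.
Set e = False.
Set w = True.
Check each clause:
  (m): m holds.
  (g): g holds.
  (g || m || !w): g holds.
  (e || g || m || !w): g holds.
  (!e || !g || w): !e holds.
  (e || !g || m || !w): m holds.
  (e || g || !m): g holds.
All clauses satisfied.

e = False; w = True; m = True; g = True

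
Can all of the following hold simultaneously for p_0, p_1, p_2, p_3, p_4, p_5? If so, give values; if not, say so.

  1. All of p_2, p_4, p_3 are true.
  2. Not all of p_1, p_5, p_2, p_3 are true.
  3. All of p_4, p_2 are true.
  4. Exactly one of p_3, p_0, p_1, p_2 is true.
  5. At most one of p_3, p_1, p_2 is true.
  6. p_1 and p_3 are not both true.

The formula is unsatisfiable.

Case p_3 = True:
  (1) forces p_2 = True.
  Constraint (4) is violated (p_3=T, p_2=T) — contradiction.
Case p_3 = False:
  Constraint (1) is violated (p_3=F) — contradiction.
Both cases fail — unsatisfiable.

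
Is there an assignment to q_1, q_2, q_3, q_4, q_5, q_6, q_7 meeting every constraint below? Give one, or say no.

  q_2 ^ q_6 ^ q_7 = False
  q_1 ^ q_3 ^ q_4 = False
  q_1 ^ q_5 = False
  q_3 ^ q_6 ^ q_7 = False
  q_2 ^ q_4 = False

q_1: False; q_2: False; q_3: False; q_4: False; q_5: False; q_6: False; q_7: False

q_2 ^ q_6 ^ q_7 = F ^ F ^ F = False ✓
q_1 ^ q_3 ^ q_4 = F ^ F ^ F = False ✓
q_1 ^ q_5 = F ^ F = False ✓
q_3 ^ q_6 ^ q_7 = F ^ F ^ F = False ✓
q_2 ^ q_4 = F ^ F = False ✓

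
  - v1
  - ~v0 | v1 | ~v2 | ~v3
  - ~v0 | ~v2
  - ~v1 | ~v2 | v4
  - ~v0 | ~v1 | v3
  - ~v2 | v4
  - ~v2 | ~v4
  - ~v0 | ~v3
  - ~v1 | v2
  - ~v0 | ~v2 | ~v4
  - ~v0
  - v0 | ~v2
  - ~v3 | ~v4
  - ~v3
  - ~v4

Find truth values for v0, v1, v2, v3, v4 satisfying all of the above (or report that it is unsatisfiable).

Unsatisfiable — no assignment works.

Case v0 = True:
  Clause (~v0) is falsified — contradiction.
Case v0 = False:
  (v1) forces v1 = True.
  (~v1 | v2) forces v2 = True.
  Clause (v0 | ~v2) is falsified — contradiction.
Both cases fail, so the formula is unsatisfiable.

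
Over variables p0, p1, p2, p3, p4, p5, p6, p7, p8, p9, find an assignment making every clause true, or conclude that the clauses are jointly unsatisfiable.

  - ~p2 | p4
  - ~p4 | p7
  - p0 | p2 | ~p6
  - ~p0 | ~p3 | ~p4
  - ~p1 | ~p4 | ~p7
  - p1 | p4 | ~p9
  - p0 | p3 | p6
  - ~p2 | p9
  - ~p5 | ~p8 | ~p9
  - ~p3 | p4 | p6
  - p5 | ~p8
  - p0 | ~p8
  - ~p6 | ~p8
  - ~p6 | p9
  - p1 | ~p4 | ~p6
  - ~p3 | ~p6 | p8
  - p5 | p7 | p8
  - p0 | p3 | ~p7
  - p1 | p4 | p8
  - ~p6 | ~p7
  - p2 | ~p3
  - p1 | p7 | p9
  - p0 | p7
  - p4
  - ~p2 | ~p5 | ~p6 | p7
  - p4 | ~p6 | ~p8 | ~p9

p0=F, p1=F, p2=T, p3=T, p4=T, p5=T, p6=F, p7=T, p8=F, p9=T

Unit clause (p4) forces p4 = True.
In (~p4 | p7) only p7 is left, so p7 = True.
In (~p1 | ~p4 | ~p7) only ~p1 is left, so p1 = False.
In (p1 | ~p4 | ~p6) only ~p6 is left, so p6 = False.
Set p0 = False.
  then (p0 | p3 | p6) forces p3 = True.
  then (p0 | ~p8) forces p8 = False.
  then (p2 | ~p3) forces p2 = True.
  then (~p2 | p9) forces p9 = True.
Set p5 = True.
All clauses satisfied.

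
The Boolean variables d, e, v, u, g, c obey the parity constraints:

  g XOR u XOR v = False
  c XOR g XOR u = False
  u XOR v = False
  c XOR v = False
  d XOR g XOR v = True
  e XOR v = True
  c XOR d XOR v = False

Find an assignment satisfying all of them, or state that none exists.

d=F; e=F; v=T; u=T; g=F; c=T

g XOR u XOR v = F XOR T XOR T = False ✓
c XOR g XOR u = T XOR F XOR T = False ✓
u XOR v = T XOR T = False ✓
c XOR v = T XOR T = False ✓
d XOR g XOR v = F XOR F XOR T = True ✓
e XOR v = F XOR T = True ✓
c XOR d XOR v = T XOR F XOR T = False ✓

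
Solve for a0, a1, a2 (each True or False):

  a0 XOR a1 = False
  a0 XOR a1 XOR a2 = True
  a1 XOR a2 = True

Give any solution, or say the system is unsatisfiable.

a0 = False; a1 = False; a2 = True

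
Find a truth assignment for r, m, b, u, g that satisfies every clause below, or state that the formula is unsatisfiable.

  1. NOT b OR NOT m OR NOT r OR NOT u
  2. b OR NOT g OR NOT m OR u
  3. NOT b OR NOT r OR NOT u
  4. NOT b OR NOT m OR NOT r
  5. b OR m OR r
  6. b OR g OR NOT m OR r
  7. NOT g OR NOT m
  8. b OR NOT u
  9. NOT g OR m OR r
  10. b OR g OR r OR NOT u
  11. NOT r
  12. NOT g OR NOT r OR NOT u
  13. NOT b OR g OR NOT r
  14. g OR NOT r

Unit clause (NOT r) forces r = False.
Set m = True.
  then (NOT g OR NOT m) forces g = False.
  then (b OR g OR NOT m OR r) forces b = True.
Set u = False.
All clauses satisfied.

r = False, m = True, b = True, u = False, g = False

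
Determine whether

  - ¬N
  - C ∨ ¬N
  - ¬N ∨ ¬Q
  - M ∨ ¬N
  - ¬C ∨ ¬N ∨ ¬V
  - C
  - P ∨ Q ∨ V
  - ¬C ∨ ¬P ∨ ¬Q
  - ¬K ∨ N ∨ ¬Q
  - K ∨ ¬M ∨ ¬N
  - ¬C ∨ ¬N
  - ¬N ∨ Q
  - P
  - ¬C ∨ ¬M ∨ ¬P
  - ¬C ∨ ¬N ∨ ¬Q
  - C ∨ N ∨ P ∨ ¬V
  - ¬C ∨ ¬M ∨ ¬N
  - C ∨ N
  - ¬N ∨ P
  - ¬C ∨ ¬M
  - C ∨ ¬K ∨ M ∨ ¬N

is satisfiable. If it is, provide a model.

Unit clause (¬N) forces N = False.
Unit clause (C) forces C = True.
Unit clause (P) forces P = True.
In (¬C ∨ ¬M ∨ ¬P) only ¬M is left, so M = False.
In (¬C ∨ ¬P ∨ ¬Q) only ¬Q is left, so Q = False.
Set K = False.
Set V = False.
All clauses satisfied.

P = True; N = False; Q = False; C = True; K = False; V = False; M = False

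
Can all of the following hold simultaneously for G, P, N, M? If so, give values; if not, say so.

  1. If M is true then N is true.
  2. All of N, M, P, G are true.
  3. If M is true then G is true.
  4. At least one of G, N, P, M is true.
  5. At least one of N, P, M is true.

G = True, P = True, N = True, M = True

  (1) M=T ⇒ N: T ✓
  (2) {N, M, P, G}: all 4 true ✓
  (3) M=T ⇒ G: T ✓
  (4) {G, N, P, M}: 4 true — at least one ✓
  (5) {N, P, M}: 3 true — at least one ✓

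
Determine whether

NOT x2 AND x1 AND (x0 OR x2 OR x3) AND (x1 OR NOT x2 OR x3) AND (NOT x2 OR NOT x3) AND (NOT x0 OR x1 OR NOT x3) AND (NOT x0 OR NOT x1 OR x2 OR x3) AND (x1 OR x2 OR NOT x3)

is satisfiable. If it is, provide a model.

x0=T, x1=T, x2=F, x3=T

Unit clause (NOT x2) forces x2 = False.
Unit clause (x1) forces x1 = True.
Set x0 = True.
  then (NOT x0 OR NOT x1 OR x2 OR x3) forces x3 = True.
Check each clause:
  (NOT x2): NOT x2 holds.
  (x1): x1 holds.
  (x0 OR x2 OR x3): x0 holds.
  (x1 OR NOT x2 OR x3): x1 holds.
  (NOT x2 OR NOT x3): NOT x2 holds.
  (NOT x0 OR x1 OR NOT x3): x1 holds.
  (NOT x0 OR NOT x1 OR x2 OR x3): x3 holds.
  (x1 OR x2 OR NOT x3): x1 holds.
All clauses satisfied.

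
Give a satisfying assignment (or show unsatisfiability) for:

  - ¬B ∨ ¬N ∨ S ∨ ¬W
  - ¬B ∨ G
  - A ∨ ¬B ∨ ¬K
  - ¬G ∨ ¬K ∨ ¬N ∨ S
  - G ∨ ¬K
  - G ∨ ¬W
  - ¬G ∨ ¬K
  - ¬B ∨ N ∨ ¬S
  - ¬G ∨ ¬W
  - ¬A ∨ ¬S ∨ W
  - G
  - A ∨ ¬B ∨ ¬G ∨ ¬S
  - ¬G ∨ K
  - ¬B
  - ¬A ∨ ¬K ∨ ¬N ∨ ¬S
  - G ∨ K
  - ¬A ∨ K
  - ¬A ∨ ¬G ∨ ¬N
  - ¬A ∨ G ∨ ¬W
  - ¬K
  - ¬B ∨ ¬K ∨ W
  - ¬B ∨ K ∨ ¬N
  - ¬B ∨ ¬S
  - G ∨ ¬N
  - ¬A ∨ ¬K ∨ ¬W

Unsatisfiable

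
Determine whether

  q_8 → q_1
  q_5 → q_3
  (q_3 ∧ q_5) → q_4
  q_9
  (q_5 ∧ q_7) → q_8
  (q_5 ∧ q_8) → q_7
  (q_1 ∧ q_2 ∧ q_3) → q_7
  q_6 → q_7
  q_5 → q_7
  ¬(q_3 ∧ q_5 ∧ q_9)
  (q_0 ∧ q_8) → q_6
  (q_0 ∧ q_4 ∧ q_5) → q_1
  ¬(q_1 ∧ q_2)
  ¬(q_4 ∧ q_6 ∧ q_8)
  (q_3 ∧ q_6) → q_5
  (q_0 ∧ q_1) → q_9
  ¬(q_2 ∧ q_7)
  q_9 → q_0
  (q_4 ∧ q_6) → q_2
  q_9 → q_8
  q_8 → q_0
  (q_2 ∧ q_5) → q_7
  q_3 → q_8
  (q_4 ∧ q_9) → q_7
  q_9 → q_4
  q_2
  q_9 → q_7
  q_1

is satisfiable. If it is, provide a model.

Case q_1 = True:
  (q_2) forces q_2 = True.
  Clause (¬q_1 ∨ ¬q_2) is falsified — contradiction.
Case q_1 = False:
  Clause (q_1) is falsified — contradiction.
Both cases fail, so the formula is unsatisfiable.

No satisfying assignment exists.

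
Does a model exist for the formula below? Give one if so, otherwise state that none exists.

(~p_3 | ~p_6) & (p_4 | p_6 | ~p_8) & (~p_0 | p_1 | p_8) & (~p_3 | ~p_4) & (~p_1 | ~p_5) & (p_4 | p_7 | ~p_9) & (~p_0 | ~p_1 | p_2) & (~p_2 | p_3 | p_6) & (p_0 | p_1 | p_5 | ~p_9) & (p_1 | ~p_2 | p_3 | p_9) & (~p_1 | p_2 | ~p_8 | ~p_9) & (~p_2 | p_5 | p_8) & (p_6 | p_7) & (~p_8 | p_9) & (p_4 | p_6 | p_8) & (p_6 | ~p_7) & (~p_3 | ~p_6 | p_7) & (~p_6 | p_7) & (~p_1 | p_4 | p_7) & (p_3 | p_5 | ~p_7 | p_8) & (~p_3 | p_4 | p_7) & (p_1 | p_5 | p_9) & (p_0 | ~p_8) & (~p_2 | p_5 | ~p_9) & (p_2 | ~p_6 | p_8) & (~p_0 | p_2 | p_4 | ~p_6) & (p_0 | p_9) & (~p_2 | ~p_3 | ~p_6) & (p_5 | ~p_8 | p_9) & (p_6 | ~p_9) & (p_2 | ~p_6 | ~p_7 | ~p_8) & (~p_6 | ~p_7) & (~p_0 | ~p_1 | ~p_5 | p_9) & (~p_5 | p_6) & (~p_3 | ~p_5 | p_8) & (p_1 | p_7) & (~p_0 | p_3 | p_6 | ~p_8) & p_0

Case p_7 = True:
  (p_6 | ~p_7) forces p_6 = True.
  Clause (~p_6 | ~p_7) is falsified — contradiction.
Case p_7 = False:
  (p_6 | p_7) forces p_6 = True.
  Clause (~p_6 | p_7) is falsified — contradiction.
Both cases fail, so the formula is unsatisfiable.

No satisfying assignment exists.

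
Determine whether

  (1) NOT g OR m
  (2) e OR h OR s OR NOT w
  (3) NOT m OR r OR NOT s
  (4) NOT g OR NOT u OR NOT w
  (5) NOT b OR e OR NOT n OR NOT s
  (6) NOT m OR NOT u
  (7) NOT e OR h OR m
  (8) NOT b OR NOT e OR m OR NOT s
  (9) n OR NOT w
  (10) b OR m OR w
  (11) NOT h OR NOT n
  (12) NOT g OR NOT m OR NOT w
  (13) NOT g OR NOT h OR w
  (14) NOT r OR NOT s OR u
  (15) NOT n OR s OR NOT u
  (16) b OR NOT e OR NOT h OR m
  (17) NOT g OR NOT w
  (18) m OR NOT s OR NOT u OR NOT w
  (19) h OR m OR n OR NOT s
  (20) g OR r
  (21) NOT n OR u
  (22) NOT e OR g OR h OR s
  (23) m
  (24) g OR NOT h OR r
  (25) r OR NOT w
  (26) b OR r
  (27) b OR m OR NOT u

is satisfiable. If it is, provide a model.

h = False; w = False; g = True; m = True; s = False; b = False; n = False; r = True; e = False; u = False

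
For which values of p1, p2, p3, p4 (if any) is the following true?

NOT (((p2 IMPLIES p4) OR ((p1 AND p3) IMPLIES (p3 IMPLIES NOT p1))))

p1 = True, p2 = True, p3 = True, p4 = False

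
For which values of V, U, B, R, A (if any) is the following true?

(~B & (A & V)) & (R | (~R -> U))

V = True; U = False; B = False; R = True; A = True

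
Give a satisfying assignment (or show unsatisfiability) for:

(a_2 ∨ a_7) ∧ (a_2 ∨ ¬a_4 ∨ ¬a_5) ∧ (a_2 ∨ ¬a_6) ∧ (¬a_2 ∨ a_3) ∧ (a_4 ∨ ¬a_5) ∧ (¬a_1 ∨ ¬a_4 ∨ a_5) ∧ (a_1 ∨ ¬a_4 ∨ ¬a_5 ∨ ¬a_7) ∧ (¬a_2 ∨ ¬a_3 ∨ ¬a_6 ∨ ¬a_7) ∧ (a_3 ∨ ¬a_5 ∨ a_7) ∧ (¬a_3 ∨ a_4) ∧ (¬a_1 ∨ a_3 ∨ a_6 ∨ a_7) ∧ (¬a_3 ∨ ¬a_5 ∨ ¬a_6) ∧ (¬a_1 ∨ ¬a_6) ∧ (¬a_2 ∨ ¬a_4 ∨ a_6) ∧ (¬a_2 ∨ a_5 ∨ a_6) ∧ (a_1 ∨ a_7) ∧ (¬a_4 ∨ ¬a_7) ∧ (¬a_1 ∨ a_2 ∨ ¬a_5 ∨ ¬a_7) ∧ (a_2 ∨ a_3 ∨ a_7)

a_1=T, a_2=F, a_3=F, a_4=F, a_5=F, a_6=F, a_7=T

Set a_1 = True.
  then (¬a_1 ∨ ¬a_6) forces a_6 = False.
Try a_2 = True:
  (¬a_2 ∨ a_3) forces a_3 = True.
  (¬a_3 ∨ a_4) forces a_4 = True.
  clause (¬a_2 ∨ ¬a_4 ∨ a_6) is falsified — backtrack.
So a_2 = False.
  then (a_2 ∨ a_7) forces a_7 = True.
  then (¬a_4 ∨ ¬a_7) forces a_4 = False.
  then (¬a_1 ∨ a_2 ∨ ¬a_5 ∨ ¬a_7) forces a_5 = False.
  then (¬a_3 ∨ a_4) forces a_3 = False.
All clauses satisfied.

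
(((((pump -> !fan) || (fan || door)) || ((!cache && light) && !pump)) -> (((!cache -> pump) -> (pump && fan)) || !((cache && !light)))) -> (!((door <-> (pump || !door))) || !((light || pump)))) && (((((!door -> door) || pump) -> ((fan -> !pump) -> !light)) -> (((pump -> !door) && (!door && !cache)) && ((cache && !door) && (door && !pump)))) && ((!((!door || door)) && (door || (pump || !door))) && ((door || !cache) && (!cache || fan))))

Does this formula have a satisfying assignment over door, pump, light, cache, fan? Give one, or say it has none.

The formula is unsatisfiable.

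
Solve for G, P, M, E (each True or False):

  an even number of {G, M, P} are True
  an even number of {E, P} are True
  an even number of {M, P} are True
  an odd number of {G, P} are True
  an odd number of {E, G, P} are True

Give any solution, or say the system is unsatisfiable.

Unsatisfiable — no assignment works.

Adding constraints 1, 2, 3, 5 mod 2: every variable appears an even number of times on the left, so the left side is 0.
But the right sides sum to 1 (mod 2). 0 ≠ 1 — the system is inconsistent.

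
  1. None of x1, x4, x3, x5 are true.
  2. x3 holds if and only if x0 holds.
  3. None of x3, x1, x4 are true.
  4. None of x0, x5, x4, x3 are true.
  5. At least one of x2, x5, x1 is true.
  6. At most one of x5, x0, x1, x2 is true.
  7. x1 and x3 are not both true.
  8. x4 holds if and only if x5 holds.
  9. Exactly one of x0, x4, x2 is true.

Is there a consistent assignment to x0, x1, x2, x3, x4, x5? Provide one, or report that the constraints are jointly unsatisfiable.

x0 = False; x1 = False; x2 = True; x3 = False; x4 = False; x5 = False

  (1) {x1, x4, x3, x5}: 0 true — none ✓
  (2) x3=F, x0=F — same ✓
  (3) {x3, x1, x4}: 0 true — none ✓
  (4) {x0, x5, x4, x3}: 0 true — none ✓
  (5) {x2, x5, x1}: 1 true — at least one ✓
  (6) {x5, x0, x1, x2}: 1 true — at most one ✓
  (7) x1=F, x3=F — not both ✓
  (8) x4=F, x5=F — same ✓
  (9) {x0, x4, x2}: 1 true — exactly one ✓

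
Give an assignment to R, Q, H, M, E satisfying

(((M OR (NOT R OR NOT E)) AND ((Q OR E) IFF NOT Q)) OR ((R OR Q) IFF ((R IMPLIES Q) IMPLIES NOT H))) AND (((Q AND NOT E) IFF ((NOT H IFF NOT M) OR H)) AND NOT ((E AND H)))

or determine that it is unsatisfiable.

R = False, Q = True, H = False, M = False, E = False

  ((M OR (NOT R OR NOT E)) AND ((Q OR E) IFF NOT Q)) OR ((R OR Q) IFF ((R IMPLIES Q) IMPLIES NOT H)) = True
    (M OR (NOT R OR NOT E)) AND ((Q OR E) IFF NOT Q) = False
      M OR (NOT R OR NOT E) = True
        NOT R OR NOT E = True
          NOT R = True
          NOT E = True
      (Q OR E) IFF NOT Q = False
        Q OR E = True
        NOT Q = False
    (R OR Q) IFF ((R IMPLIES Q) IMPLIES NOT H) = True
      R OR Q = True
      (R IMPLIES Q) IMPLIES NOT H = True
        R IMPLIES Q = True
        NOT H = True
  ((Q AND NOT E) IFF ((NOT H IFF NOT M) OR H)) AND NOT ((E AND H)) = True
    (Q AND NOT E) IFF ((NOT H IFF NOT M) OR H) = True
      Q AND NOT E = True
        NOT E = True
      (NOT H IFF NOT M) OR H = True
        NOT H IFF NOT M = True
          NOT H = True
          NOT M = True
    NOT ((E AND H)) = True
      E AND H = False
Both conjuncts True, so the formula holds.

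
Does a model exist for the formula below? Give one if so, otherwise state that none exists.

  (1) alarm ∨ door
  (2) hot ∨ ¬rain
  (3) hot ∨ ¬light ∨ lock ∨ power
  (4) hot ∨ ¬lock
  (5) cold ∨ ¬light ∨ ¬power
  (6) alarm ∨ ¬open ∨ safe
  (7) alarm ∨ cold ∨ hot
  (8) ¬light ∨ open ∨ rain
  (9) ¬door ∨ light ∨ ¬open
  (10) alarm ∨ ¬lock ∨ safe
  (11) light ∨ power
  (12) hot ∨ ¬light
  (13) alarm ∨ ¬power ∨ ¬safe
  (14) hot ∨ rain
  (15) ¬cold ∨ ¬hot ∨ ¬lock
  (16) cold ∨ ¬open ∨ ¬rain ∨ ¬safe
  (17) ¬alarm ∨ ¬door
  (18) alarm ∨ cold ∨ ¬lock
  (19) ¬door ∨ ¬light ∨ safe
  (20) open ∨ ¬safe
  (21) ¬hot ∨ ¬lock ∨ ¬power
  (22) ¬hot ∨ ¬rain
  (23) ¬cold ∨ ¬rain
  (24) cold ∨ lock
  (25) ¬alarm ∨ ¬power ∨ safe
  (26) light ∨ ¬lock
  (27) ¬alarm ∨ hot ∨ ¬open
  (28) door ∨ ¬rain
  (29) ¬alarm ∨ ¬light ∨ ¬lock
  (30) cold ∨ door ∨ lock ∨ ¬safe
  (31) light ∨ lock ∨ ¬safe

Set lock = False.
  then (cold ∨ lock) forces cold = True.
  then (¬cold ∨ ¬rain) forces rain = False.
  then (hot ∨ rain) forces hot = True.
Set door = False.
  then (alarm ∨ door) forces alarm = True.
Try open = False:
  (¬light ∨ open ∨ rain) forces light = False.
  (light ∨ power) forces power = True.
  (open ∨ ¬safe) forces safe = False.
  clause (¬alarm ∨ ¬power ∨ safe) is falsified — backtrack.
So open = True.
Set safe = True.
  then (light ∨ lock ∨ ¬safe) forces light = True.
Set power = True.
All clauses satisfied.

lock = False, door = False, open = True, safe = True, light = True, power = True, hot = True, rain = False, cold = True, alarm = True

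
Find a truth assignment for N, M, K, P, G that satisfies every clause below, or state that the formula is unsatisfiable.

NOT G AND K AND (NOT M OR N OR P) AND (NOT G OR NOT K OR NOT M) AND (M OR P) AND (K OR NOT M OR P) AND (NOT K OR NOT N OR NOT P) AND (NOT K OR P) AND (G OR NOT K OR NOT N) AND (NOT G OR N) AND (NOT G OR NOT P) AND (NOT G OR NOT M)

N = False; M = False; K = True; P = True; G = False

Unit clause (NOT G) forces G = False.
Unit clause (K) forces K = True.
In (NOT K OR P) only P is left, so P = True.
In (G OR NOT K OR NOT N) only NOT N is left, so N = False.
Set M = False.
All clauses satisfied.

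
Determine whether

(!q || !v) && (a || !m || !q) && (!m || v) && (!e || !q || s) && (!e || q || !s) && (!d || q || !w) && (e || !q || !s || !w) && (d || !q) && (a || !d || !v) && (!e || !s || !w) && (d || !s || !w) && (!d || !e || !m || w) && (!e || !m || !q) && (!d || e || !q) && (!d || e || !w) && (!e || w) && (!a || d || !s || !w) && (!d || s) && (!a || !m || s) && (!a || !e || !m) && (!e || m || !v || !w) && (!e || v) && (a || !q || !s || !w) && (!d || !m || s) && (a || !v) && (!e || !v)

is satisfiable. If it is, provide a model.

a = True, w = False, e = False, v = True, d = False, s = True, q = False, m = True

Set a = True.
Set w = False.
  then (!e || w) forces e = False.
Set v = True.
  then (!q || !v) forces q = False.
Set d = False.
Set s = True.
Set m = True.
All clauses satisfied.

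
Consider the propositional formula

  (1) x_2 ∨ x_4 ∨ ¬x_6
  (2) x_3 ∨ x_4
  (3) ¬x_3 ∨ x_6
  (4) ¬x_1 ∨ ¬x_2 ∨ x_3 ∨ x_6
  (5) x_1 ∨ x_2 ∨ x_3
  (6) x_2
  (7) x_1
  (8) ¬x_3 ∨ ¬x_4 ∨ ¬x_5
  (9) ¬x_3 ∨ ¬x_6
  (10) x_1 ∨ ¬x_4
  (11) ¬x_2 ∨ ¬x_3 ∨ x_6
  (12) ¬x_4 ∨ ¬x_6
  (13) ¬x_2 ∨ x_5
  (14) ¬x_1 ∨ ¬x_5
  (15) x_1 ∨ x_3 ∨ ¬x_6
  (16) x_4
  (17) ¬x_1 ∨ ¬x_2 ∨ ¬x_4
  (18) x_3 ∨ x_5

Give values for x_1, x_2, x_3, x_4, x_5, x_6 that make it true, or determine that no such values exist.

Unsatisfiable

Case x_1 = True:
  (x_2) forces x_2 = True.
  (¬x_2 ∨ x_5) forces x_5 = True.
  Clause (¬x_1 ∨ ¬x_5) is falsified — contradiction.
Case x_1 = False:
  Clause (x_1) is falsified — contradiction.
Both cases fail, so the formula is unsatisfiable.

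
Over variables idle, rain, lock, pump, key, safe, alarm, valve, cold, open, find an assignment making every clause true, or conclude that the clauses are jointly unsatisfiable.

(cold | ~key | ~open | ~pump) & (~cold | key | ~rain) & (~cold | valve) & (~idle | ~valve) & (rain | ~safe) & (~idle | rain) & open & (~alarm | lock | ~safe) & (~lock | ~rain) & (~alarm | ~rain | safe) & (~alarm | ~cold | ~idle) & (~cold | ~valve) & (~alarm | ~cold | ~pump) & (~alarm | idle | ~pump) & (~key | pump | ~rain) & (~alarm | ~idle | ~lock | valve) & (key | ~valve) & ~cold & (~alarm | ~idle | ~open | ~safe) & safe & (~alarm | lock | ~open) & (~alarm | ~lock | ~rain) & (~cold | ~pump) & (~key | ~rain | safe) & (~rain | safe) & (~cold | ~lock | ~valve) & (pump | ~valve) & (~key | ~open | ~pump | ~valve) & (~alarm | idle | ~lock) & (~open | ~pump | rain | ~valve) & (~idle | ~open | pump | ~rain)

idle=F; rain=T; lock=F; pump=F; key=F; safe=T; alarm=F; valve=F; cold=F; open=T

Unit clause (open) forces open = True.
Unit clause (~cold) forces cold = False.
Unit clause (safe) forces safe = True.
In (rain | ~safe) only rain is left, so rain = True.
In (~lock | ~rain) only ~lock is left, so lock = False.
In (~alarm | lock | ~open) only ~alarm is left, so alarm = False.
Set idle = False.
Set pump = False.
  then (~key | pump | ~rain) forces key = False.
  then (key | ~valve) forces valve = False.
All clauses satisfied.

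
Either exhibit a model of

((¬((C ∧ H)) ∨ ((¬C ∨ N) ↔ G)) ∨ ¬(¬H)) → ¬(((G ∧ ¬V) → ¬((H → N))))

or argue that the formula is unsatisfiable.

C=T, H=F, N=F, V=F, G=T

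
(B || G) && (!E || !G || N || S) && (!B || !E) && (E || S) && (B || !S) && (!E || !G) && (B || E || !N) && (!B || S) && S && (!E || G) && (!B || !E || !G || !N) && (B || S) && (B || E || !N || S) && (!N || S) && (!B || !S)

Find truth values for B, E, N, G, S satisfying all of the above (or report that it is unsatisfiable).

Unsatisfiable

Case S = True:
  (B || !S) forces B = True.
  Clause (!B || !S) is falsified — contradiction.
Case S = False:
  Clause (S) is falsified — contradiction.
Both cases fail, so the formula is unsatisfiable.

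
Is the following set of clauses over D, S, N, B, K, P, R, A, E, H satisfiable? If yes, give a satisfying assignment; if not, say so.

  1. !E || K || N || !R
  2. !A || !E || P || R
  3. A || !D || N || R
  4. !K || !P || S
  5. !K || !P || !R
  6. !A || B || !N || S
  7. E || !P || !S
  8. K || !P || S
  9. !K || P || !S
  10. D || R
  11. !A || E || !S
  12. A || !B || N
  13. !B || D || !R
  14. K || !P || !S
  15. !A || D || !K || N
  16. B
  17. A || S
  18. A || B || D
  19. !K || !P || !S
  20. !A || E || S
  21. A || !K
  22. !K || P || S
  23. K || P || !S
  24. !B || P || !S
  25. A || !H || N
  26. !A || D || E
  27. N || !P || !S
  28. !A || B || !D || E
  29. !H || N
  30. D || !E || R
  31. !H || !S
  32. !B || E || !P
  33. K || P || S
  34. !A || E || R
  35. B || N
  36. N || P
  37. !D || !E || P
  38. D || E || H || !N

Case S = True:
  (B) forces B = True.
  (!B || P || !S) forces P = True.
  (E || !P || !S) forces E = True.
  (K || !P || !S) forces K = True.
  Clause (!K || !P || !S) is falsified — contradiction.
Case S = False:
  (B) forces B = True.
  (A || S) forces A = True.
  (!A || E || S) forces E = True.
  If P = True:
    (!K || !P || S) forces K = False.
    clause (K || !P || S) is falsified.
  If P = False:
    (!A || !E || P || R) forces R = True.
    (!B || D || !R) forces D = True.
    clause (!D || !E || P) is falsified.
  Every sub-case reaches a contradiction.
Both cases fail, so the formula is unsatisfiable.

No satisfying assignment exists.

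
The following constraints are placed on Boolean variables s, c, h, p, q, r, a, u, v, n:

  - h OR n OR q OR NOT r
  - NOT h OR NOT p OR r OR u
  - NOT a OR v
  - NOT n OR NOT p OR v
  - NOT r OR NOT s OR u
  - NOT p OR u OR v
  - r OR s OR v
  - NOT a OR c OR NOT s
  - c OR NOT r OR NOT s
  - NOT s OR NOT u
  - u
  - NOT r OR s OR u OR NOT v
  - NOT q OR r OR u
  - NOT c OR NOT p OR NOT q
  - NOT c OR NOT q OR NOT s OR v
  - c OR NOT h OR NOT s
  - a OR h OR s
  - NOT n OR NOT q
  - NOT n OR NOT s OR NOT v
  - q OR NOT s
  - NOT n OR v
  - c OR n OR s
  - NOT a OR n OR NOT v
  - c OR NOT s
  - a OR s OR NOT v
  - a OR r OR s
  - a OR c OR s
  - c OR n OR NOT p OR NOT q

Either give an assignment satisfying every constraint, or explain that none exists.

s: False, c: False, h: False, p: True, q: False, r: False, a: True, u: True, v: True, n: True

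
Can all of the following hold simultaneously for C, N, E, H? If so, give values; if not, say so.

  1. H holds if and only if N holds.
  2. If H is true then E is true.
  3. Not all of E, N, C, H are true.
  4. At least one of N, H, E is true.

C = False, N = True, E = True, H = True

  (1) H=T, N=T — same ✓
  (2) H=T ⇒ E: T ✓
  (3) {E, N, C, H}: 3/4 true — not all ✓
  (4) {N, H, E}: 3 true — at least one ✓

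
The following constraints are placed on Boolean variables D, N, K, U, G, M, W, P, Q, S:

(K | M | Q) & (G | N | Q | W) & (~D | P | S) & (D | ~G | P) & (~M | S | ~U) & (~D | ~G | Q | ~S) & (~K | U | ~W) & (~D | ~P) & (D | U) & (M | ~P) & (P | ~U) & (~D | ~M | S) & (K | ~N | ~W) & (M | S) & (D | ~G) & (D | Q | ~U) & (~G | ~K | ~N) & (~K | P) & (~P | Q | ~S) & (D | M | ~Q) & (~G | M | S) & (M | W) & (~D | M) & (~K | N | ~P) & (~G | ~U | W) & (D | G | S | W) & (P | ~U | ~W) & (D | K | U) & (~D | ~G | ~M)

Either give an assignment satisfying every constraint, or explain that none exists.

D: False, N: False, K: False, U: True, G: False, M: True, W: False, P: True, Q: True, S: True

Set D = False.
  then (D | U) forces U = True.
  then (P | ~U) forces P = True.
  then (D | ~G) forces G = False.
  then (D | Q | ~U) forces Q = True.
  then (D | M | ~Q) forces M = True.
  then (~M | S | ~U) forces S = True.
Set N = False.
  then (~K | N | ~P) forces K = False.
Set W = False.
All clauses satisfied.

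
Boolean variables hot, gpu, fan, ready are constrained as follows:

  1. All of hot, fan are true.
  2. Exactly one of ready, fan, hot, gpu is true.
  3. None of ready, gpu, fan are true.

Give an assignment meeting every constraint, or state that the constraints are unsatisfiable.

The formula is unsatisfiable.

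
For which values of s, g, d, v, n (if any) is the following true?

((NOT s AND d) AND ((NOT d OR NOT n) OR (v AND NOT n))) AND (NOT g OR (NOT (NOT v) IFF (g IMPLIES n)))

s = False, g = True, d = True, v = False, n = False

  (NOT s AND d) AND ((NOT d OR NOT n) OR (v AND NOT n)) = True
    NOT s AND d = True
      NOT s = True
    (NOT d OR NOT n) OR (v AND NOT n) = True
      NOT d OR NOT n = True
        NOT d = False
        NOT n = True
      v AND NOT n = False
        NOT n = True
  NOT g OR (NOT (NOT v) IFF (g IMPLIES n)) = True
    NOT g = False
    NOT (NOT v) IFF (g IMPLIES n) = True
      NOT (NOT v) = False
        NOT v = True
      g IMPLIES n = False
Both conjuncts True, so the formula holds.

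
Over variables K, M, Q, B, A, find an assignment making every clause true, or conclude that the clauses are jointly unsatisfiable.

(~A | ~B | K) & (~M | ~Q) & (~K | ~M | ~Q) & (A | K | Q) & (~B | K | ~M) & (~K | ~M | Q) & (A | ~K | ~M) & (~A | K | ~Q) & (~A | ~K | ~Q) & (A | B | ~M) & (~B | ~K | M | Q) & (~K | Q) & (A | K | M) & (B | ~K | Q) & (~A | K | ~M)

Set K = True.
  then (~K | Q) forces Q = True.
  then (~M | ~Q) forces M = False.
  then (~A | ~K | ~Q) forces A = False.
Set B = False.
All clauses satisfied.

K: True, M: False, Q: True, B: False, A: False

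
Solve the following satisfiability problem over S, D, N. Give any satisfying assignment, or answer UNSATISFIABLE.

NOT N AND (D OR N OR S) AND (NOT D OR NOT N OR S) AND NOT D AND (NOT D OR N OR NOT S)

S = True, D = False, N = False

Unit clause (NOT N) forces N = False.
Unit clause (NOT D) forces D = False.
In (D OR N OR S) only S is left, so S = True.
Check each clause:
  (NOT N): NOT N holds.
  (D OR N OR S): S holds.
  (NOT D OR NOT N OR S): NOT D holds.
  (NOT D): NOT D holds.
  (NOT D OR N OR NOT S): NOT D holds.
All clauses satisfied.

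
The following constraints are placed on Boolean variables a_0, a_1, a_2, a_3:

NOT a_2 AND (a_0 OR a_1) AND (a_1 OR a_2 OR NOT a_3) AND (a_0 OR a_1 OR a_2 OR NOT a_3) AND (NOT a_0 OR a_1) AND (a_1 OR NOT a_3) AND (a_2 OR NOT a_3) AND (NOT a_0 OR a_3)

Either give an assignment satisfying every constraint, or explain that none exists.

a_0 = False, a_1 = True, a_2 = False, a_3 = False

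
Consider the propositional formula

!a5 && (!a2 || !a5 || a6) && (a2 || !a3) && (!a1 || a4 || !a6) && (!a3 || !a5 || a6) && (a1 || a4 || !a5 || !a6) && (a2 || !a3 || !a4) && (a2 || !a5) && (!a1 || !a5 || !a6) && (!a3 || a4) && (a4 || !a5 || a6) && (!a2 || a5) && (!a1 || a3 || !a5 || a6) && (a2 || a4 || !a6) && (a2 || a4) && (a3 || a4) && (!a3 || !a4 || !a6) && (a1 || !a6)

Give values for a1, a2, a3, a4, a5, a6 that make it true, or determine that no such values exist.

a1 = False, a2 = False, a3 = False, a4 = True, a5 = False, a6 = False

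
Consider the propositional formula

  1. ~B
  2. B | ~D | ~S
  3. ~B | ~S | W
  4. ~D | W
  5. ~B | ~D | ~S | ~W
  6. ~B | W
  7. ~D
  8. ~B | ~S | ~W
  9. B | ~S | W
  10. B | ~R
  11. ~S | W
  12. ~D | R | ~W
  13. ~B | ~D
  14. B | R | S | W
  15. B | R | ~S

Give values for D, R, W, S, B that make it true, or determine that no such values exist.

D = False, R = False, W = True, S = False, B = False

Unit clause (~B) forces B = False.
Unit clause (~D) forces D = False.
In (B | ~R) only ~R is left, so R = False.
In (B | R | ~S) only ~S is left, so S = False.
In (B | R | S | W) only W is left, so W = True.
All clauses satisfied.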